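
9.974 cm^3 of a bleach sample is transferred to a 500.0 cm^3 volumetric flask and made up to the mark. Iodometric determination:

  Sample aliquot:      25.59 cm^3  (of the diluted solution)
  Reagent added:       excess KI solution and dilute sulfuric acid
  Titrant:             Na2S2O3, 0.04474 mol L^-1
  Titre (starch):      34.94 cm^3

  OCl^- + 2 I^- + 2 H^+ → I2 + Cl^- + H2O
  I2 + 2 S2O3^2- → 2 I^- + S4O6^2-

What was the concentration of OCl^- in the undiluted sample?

n(S2O3^2-) = 0.03494 × 0.04474 = 1.563 × 10^-3 mol
n(I2) = n(S2O3^2-)/2 = 7.816 × 10^-4 mol
n(OCl^-) in the aliquot = 7.816 × 10^-4 mol (1:1 ratio)
[OCl^-]_dilute = 7.816 × 10^-4 / 0.02559 = 0.03054 mol/L
[OCl^-]_original = 0.03054 × 500.0/9.974 = 1.531 mol/L

1.531 mol/L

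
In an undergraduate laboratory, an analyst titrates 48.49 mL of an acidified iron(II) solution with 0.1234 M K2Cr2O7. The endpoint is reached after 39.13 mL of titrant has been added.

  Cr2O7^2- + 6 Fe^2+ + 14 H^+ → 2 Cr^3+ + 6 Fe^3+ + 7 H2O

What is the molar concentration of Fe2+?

0.5975 M

n(K2Cr2O7) = 0.03913 L × 0.1234 mol/L = 4.829 × 10^-3 mol
From the 6:1 mole ratio, n(Fe2+) = 6/1 × 4.829 × 10^-3 = 0.02897 mol
[Fe2+] = 0.02897 mol / 0.04849 L = 0.5975 mol/L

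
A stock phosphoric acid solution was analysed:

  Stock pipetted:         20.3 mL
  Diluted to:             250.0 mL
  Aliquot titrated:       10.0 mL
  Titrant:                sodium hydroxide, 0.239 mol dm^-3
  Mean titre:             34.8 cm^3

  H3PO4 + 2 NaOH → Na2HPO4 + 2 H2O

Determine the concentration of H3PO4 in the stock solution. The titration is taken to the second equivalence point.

n(NaOH) = 0.0348 × 0.239 = 8.32 × 10^-3 mol
From the 1:2 ratio, n(H3PO4) in the aliquot = 1/2 × 8.32 × 10^-3 = 4.16 × 10^-3 mol
[H3PO4]_dilute = 4.16 × 10^-3 / 0.0100 = 0.416 mol/L
Dilution factor = 250.0 / 20.3 = 12.32
[H3PO4]_stock = 0.416 × 12.32 = 5.12 mol/L

5.12 mol/L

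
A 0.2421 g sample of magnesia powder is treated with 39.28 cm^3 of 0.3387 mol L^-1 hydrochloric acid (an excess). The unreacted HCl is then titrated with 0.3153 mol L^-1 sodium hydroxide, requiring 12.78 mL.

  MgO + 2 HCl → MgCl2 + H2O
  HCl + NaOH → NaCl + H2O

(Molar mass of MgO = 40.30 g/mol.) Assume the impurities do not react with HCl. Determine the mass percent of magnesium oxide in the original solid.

n(HCl) added = 0.03928 × 0.3387 = 0.01330 mol
n(NaOH) used in back-titration = 0.01278 × 0.3153 = 4.030 × 10^-3 mol
n(HCl) left over = 4.030 × 10^-3 mol (1:1 ratio)
n(HCl) consumed by analyte = 0.01330 − 4.030 × 10^-3 = 9.275 × 10^-3 mol
From the 1:2 ratio, n(MgO) = 1/2 × 9.275 × 10^-3 = 4.637 × 10^-3 mol
mass of MgO = 4.637 × 10^-3 × 40.30 = 0.1869 g
% MgO = 0.1869 / 0.2421 × 100 = 77.19 %

77.19 %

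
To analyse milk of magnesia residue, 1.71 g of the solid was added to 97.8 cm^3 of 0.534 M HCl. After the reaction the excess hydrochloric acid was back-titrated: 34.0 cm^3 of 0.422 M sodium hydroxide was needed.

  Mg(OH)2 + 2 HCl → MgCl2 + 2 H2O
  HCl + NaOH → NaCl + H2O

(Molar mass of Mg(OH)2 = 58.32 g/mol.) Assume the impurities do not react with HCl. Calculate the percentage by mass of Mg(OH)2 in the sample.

64.6 %

n(HCl) added = 0.0978 × 0.534 = 0.0522 mol
n(NaOH) used in back-titration = 0.0340 × 0.422 = 0.0143 mol
n(HCl) left over = 0.0143 mol (1:1 ratio)
n(HCl) consumed by analyte = 0.0522 − 0.0143 = 0.0379 mol
From the 1:2 ratio, n(Mg(OH)2) = 1/2 × 0.0379 = 0.0189 mol
mass of Mg(OH)2 = 0.0189 × 58.32 = 1.10 g
% Mg(OH)2 = 1.10 / 1.71 × 100 = 64.6 %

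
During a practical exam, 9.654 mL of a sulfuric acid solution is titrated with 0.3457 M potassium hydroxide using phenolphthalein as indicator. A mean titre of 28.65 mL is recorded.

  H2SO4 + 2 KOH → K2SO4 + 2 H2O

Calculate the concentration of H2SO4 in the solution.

n(KOH) = 0.02865 L × 0.3457 mol/L = 9.904 × 10^-3 mol
From the 1:2 mole ratio, n(H2SO4) = 1/2 × 9.904 × 10^-3 = 4.952 × 10^-3 mol
[H2SO4] = 4.952 × 10^-3 mol / 0.009654 L = 0.5130 mol/L

0.5130 M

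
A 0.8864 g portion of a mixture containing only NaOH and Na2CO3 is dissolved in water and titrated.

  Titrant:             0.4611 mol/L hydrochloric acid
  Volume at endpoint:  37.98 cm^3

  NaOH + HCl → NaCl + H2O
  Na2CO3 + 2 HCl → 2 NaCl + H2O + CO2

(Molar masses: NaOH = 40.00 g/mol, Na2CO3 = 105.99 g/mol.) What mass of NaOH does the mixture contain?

n(HCl) = 0.03798 × 0.4611 = 0.01751 mol
Let x = n(NaOH), y = n(Na2CO3).
Titrant: 1x + 2y = 0.01751;  mass: 40.00x + 105.99y = 0.8864
Solving, x = 3.207 × 10^-3 mol, y = 7.153 × 10^-3 mol
mass of NaOH = 3.207 × 10^-3 × 40.00 = 0.1283 g

0.1283 g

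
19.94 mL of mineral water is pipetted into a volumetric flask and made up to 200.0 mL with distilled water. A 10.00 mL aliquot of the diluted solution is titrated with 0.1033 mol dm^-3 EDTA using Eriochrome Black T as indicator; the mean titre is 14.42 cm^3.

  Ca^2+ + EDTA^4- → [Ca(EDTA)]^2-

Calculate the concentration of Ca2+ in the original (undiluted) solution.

n(EDTA) = 0.01442 × 0.1033 = 1.490 × 10^-3 mol
n(Ca2+) in the aliquot = 1.490 × 10^-3 mol (1:1 ratio)
[Ca2+]_dilute = 1.490 × 10^-3 / 0.01000 = 0.1490 mol/L
Dilution factor = 200.0 / 19.94 = 10.03
[Ca2+]_stock = 0.1490 × 10.03 = 1.494 mol/L

1.494 mol/L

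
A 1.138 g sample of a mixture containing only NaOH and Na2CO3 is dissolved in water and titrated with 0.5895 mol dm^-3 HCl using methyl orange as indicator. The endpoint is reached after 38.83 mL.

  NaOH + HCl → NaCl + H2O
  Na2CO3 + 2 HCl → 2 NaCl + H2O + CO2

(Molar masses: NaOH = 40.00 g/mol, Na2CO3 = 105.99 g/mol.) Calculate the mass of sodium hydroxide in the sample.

0.2311 g

n(HCl) = 0.03883 × 0.5895 = 0.02289 mol
Let x = n(NaOH), y = n(Na2CO3).
Titrant: 1x + 2y = 0.02289;  mass: 40.00x + 105.99y = 1.138
Solving, x = 5.777 × 10^-3 mol, y = 8.557 × 10^-3 mol
mass of NaOH = 5.777 × 10^-3 × 40.00 = 0.2311 g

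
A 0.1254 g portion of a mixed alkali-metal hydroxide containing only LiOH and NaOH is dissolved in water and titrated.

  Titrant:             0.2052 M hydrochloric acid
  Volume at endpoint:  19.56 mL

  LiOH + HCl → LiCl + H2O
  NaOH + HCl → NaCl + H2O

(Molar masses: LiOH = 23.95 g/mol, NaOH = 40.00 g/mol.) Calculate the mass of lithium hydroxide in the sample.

0.05245 g

n(HCl) = 0.01956 × 0.2052 = 4.014 × 10^-3 mol
Let x = n(LiOH), y = n(NaOH).
Titrant: 1x + 1y = 4.014 × 10^-3;  mass: 23.95x + 40.00y = 0.1254
Solving, x = 2.190 × 10^-3 mol, y = 1.824 × 10^-3 mol
mass of LiOH = 2.190 × 10^-3 × 23.95 = 0.05245 g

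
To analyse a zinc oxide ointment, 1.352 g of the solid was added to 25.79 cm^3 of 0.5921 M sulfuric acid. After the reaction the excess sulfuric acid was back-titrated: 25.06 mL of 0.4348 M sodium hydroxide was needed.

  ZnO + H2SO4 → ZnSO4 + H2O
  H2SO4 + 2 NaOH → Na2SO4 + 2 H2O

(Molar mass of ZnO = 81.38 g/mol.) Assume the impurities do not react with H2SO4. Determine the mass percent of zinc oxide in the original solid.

59.12 %

n(H2SO4) added = 0.02579 × 0.5921 = 0.01527 mol
n(NaOH) used in back-titration = 0.02506 × 0.4348 = 0.01090 mol
From the 1:2 ratio, n(H2SO4) left over = 1/2 × 0.01090 = 5.448 × 10^-3 mol
n(H2SO4) consumed by analyte = 0.01527 − 5.448 × 10^-3 = 9.822 × 10^-3 mol
n(ZnO) = 9.822 × 10^-3 mol (1:1 ratio)
mass of ZnO = 9.822 × 10^-3 × 81.38 = 0.7993 g
% ZnO = 0.7993 / 1.352 × 100 = 59.12 %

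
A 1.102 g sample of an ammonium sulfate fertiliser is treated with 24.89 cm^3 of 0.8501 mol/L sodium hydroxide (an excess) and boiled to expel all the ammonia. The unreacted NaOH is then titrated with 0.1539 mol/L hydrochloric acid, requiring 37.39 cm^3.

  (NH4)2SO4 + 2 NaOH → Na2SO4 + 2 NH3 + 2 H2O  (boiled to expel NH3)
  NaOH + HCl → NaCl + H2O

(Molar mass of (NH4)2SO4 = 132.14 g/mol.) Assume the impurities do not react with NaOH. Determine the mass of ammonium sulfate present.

1.018 g

n(NaOH) added = 0.02489 × 0.8501 = 0.02116 mol
n(HCl) used in back-titration = 0.03739 × 0.1539 = 5.754 × 10^-3 mol
n(NaOH) left over = 5.754 × 10^-3 mol (1:1 ratio)
n(NaOH) consumed by analyte = 0.02116 − 5.754 × 10^-3 = 0.01540 mol
From the 1:2 ratio, n((NH4)2SO4) = 1/2 × 0.01540 = 7.702 × 10^-3 mol
mass of (NH4)2SO4 = 7.702 × 10^-3 × 132.14 = 1.018 g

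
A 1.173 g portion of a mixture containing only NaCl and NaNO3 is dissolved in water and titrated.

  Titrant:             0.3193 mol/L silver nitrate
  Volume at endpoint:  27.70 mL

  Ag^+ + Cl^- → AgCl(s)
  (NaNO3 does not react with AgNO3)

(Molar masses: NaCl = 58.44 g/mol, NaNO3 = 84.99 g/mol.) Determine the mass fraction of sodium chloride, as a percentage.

n(AgNO3) = 0.02770 × 0.3193 = 8.845 × 10^-3 mol
Let x = n(NaCl), y = n(NaNO3).
Titrant: 1x = 8.845 × 10^-3;  mass: 58.44x + 84.99y = 1.173
Solving, x = 8.845 × 10^-3 mol, y = 7.720 × 10^-3 mol
mass of NaCl = 8.845 × 10^-3 × 58.44 = 0.5169 g
% NaCl = 0.5169 / 1.173 × 100 = 44.06 %

44.06 %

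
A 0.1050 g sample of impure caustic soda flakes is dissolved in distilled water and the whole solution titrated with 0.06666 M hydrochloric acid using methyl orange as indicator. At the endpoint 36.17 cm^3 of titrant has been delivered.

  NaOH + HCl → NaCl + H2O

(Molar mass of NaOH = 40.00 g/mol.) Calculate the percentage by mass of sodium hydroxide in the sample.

n(HCl) = 0.03617 L × 0.06666 mol/L = 2.411 × 10^-3 mol
n(NaOH) = 2.411 × 10^-3 mol (1:1 ratio)
mass of NaOH = 2.411 × 10^-3 × 40.00 g/mol = 0.09644 g
% NaOH = 0.09644 / 0.1050 × 100 = 91.85 %

91.85 %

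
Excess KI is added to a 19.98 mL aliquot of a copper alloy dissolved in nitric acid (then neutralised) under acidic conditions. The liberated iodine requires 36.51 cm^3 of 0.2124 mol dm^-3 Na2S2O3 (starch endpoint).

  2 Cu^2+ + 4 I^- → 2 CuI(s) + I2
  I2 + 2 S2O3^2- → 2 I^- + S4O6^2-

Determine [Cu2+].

0.3881 mol/L

n(S2O3^2-) = 0.03651 × 0.2124 = 7.755 × 10^-3 mol
n(I2) = n(S2O3^2-)/2 = 3.877 × 10^-3 mol
From the 2:1 ratio, n(Cu2+) in the aliquot = 2/1 × 3.877 × 10^-3 = 7.755 × 10^-3 mol
[Cu2+] = 7.755 × 10^-3 / 0.01998 = 0.3881 mol/L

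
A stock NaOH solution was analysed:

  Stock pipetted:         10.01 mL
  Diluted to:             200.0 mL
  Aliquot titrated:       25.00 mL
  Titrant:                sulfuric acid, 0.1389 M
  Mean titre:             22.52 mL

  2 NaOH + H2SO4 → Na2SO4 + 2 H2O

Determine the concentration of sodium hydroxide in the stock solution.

n(H2SO4) = 0.02252 × 0.1389 = 3.128 × 10^-3 mol
From the 2:1 ratio, n(NaOH) in the aliquot = 2/1 × 3.128 × 10^-3 = 6.256 × 10^-3 mol
[NaOH]_dilute = 6.256 × 10^-3 / 0.02500 = 0.2502 mol/L
Dilution factor = 200.0 / 10.01 = 19.98
[NaOH]_stock = 0.2502 × 19.98 = 5.000 mol/L

5.000 M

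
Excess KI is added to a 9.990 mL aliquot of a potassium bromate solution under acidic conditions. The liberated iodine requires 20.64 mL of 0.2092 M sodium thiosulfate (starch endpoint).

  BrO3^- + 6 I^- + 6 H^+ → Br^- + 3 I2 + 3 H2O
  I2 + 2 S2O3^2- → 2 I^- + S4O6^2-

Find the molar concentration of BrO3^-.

0.07204 M

n(S2O3^2-) = 0.02064 × 0.2092 = 4.318 × 10^-3 mol
n(I2) = n(S2O3^2-)/2 = 2.159 × 10^-3 mol
From the 1:3 ratio, n(BrO3^-) in the aliquot = 1/3 × 2.159 × 10^-3 = 7.196 × 10^-4 mol
[BrO3^-] = 7.196 × 10^-4 / 0.009990 = 0.07204 mol/L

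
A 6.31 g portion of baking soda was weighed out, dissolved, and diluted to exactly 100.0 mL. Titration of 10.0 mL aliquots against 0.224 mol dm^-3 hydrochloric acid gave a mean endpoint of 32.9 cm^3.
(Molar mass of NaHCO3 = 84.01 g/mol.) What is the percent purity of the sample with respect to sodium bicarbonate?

NaHCO3 + HCl → NaCl + H2O + CO2
n(HCl) per titration = 0.0329 × 0.224 = 7.37 × 10^-3 mol
n(NaHCO3) in each aliquot = 7.37 × 10^-3 mol (1:1 ratio)
n(NaHCO3) in the whole flask = 7.37 × 10^-3 × 100.0/10.0 = 0.0737 mol
mass of NaHCO3 = 0.0737 × 84.01 = 6.19 g
% NaHCO3 = 6.19 / 6.31 × 100 = 98.1 %

98.1 %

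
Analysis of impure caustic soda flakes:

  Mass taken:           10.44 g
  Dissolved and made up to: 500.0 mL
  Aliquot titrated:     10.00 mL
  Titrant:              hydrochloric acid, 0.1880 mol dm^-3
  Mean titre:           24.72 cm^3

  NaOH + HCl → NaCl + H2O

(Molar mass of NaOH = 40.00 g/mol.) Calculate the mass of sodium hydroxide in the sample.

n(HCl) per titration = 0.02472 × 0.1880 = 4.647 × 10^-3 mol
n(NaOH) in each aliquot = 4.647 × 10^-3 mol (1:1 ratio)
n(NaOH) in the whole flask = 4.647 × 10^-3 × 500.0/10.00 = 0.2324 mol
mass of NaOH = 0.2324 × 40.00 = 9.295 g

9.295 g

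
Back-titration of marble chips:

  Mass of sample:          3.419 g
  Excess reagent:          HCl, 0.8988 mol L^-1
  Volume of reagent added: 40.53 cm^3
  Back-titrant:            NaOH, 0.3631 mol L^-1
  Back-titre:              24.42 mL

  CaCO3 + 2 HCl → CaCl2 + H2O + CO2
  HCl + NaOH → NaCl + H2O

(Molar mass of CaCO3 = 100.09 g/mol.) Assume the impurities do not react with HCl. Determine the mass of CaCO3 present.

n(HCl) added = 0.04053 × 0.8988 = 0.03643 mol
n(NaOH) used in back-titration = 0.02442 × 0.3631 = 8.867 × 10^-3 mol
n(HCl) left over = 8.867 × 10^-3 mol (1:1 ratio)
n(HCl) consumed by analyte = 0.03643 − 8.867 × 10^-3 = 0.02756 mol
From the 1:2 ratio, n(CaCO3) = 1/2 × 0.02756 = 0.01378 mol
mass of CaCO3 = 0.01378 × 100.09 = 1.379 g

1.379 g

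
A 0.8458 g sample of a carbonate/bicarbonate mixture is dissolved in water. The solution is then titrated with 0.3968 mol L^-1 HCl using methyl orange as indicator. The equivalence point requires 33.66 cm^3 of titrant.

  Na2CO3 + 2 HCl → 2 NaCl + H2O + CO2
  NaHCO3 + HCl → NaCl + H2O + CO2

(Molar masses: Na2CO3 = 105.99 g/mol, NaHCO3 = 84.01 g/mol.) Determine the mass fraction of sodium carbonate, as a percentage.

n(HCl) = 0.03366 × 0.3968 = 0.01336 mol
Let x = n(Na2CO3), y = n(NaHCO3).
Titrant: 2x + 1y = 0.01336;  mass: 105.99x + 84.01y = 0.8458
Solving, x = 4.454 × 10^-3 mol, y = 4.449 × 10^-3 mol
mass of Na2CO3 = 4.454 × 10^-3 × 105.99 = 0.4720 g
% Na2CO3 = 0.4720 / 0.8458 × 100 = 55.81 %

55.81 %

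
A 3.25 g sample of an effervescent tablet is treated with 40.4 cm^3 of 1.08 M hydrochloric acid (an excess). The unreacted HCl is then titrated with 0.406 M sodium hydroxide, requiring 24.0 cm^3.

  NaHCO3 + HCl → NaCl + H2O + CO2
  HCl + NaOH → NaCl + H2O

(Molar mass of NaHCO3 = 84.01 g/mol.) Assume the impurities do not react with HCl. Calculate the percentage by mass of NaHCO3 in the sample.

n(HCl) added = 0.0404 × 1.08 = 0.0436 mol
n(NaOH) used in back-titration = 0.0240 × 0.406 = 9.74 × 10^-3 mol
n(HCl) left over = 9.74 × 10^-3 mol (1:1 ratio)
n(HCl) consumed by analyte = 0.0436 − 9.74 × 10^-3 = 0.0339 mol
n(NaHCO3) = 0.0339 mol (1:1 ratio)
mass of NaHCO3 = 0.0339 × 84.01 = 2.85 g
% NaHCO3 = 2.85 / 3.25 × 100 = 87.6 %

87.6 %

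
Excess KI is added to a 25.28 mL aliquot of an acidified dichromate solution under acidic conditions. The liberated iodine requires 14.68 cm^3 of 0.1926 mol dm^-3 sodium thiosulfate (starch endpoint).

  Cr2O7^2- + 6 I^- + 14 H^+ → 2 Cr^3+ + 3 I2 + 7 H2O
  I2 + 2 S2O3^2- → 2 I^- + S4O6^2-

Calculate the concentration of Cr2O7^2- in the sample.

0.01864 mol/L

n(S2O3^2-) = 0.01468 × 0.1926 = 2.827 × 10^-3 mol
n(I2) = n(S2O3^2-)/2 = 1.414 × 10^-3 mol
From the 1:3 ratio, n(Cr2O7^2-) in the aliquot = 1/3 × 1.414 × 10^-3 = 4.712 × 10^-4 mol
[Cr2O7^2-] = 4.712 × 10^-4 / 0.02528 = 0.01864 mol/L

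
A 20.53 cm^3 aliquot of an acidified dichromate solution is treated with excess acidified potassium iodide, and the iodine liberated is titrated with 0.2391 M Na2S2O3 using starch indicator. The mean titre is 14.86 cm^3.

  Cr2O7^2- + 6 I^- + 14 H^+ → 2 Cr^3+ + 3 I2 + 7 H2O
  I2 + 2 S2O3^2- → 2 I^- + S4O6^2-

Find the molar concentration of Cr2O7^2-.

n(S2O3^2-) = 0.01486 × 0.2391 = 3.553 × 10^-3 mol
n(I2) = n(S2O3^2-)/2 = 1.777 × 10^-3 mol
From the 1:3 ratio, n(Cr2O7^2-) in the aliquot = 1/3 × 1.777 × 10^-3 = 5.922 × 10^-4 mol
[Cr2O7^2-] = 5.922 × 10^-4 / 0.02053 = 0.02884 mol/L

0.02884 M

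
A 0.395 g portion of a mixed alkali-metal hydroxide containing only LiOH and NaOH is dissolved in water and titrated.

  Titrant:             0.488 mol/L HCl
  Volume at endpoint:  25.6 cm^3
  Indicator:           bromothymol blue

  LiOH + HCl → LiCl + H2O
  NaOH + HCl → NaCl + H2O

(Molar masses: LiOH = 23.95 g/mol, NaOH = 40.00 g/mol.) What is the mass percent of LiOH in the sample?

n(HCl) = 0.0256 × 0.488 = 0.0125 mol
Let x = n(LiOH), y = n(NaOH).
Titrant: 1x + 1y = 0.0125;  mass: 23.95x + 40.00y = 0.395
Solving, x = 6.52 × 10^-3 mol, y = 5.97 × 10^-3 mol
mass of LiOH = 6.52 × 10^-3 × 23.95 = 0.156 g
% LiOH = 0.156 / 0.395 × 100 = 39.6 %

39.6 %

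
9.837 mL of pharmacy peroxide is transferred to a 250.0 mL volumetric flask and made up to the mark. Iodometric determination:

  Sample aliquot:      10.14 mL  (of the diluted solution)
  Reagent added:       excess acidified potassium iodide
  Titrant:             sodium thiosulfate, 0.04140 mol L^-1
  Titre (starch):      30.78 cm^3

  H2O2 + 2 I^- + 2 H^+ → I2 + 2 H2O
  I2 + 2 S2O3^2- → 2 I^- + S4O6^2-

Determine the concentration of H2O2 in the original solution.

1.597 mol/L

n(S2O3^2-) = 0.03078 × 0.04140 = 1.274 × 10^-3 mol
n(I2) = n(S2O3^2-)/2 = 6.371 × 10^-4 mol
n(H2O2) in the aliquot = 6.371 × 10^-4 mol (1:1 ratio)
[H2O2]_dilute = 6.371 × 10^-4 / 0.01014 = 0.06283 mol/L
[H2O2]_original = 0.06283 × 250.0/9.837 = 1.597 mol/L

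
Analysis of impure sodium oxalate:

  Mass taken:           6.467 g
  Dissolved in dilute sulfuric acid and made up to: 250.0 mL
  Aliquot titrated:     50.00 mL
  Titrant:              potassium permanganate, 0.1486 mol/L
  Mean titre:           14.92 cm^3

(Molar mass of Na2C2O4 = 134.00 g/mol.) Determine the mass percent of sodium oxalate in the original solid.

57.42 %

2 MnO4^- + 5 C2O4^2- + 16 H^+ → 2 Mn^2+ + 10 CO2 + 8 H2O
n(KMnO4) per titration = 0.01492 × 0.1486 = 2.217 × 10^-3 mol
From the 5:2 ratio, n(Na2C2O4) in each aliquot = 5/2 × 2.217 × 10^-3 = 5.543 × 10^-3 mol
n(Na2C2O4) in the whole flask = 5.543 × 10^-3 × 250.0/50.00 = 0.02771 mol
mass of Na2C2O4 = 0.02771 × 134.00 = 3.714 g
% Na2C2O4 = 3.714 / 6.467 × 100 = 57.42 %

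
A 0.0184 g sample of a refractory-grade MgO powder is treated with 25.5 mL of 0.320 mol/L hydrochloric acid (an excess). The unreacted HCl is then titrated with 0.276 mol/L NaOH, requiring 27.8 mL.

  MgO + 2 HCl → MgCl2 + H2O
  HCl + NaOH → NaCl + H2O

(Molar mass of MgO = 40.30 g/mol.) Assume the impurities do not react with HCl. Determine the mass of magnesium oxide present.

n(HCl) added = 0.0255 × 0.320 = 8.16 × 10^-3 mol
n(NaOH) used in back-titration = 0.0278 × 0.276 = 7.67 × 10^-3 mol
n(HCl) left over = 7.67 × 10^-3 mol (1:1 ratio)
n(HCl) consumed by analyte = 8.16 × 10^-3 − 7.67 × 10^-3 = 4.87 × 10^-4 mol
From the 1:2 ratio, n(MgO) = 1/2 × 4.87 × 10^-4 = 2.44 × 10^-4 mol
mass of MgO = 2.44 × 10^-4 × 40.30 = 0.00982 g

0.00982 g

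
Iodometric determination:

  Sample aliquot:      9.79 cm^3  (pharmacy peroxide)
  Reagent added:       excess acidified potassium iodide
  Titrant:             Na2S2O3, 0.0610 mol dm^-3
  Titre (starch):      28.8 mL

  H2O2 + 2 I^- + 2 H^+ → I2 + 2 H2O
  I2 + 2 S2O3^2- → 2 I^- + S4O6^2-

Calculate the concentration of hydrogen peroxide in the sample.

0.0897 mol/L

n(S2O3^2-) = 0.0288 × 0.0610 = 1.76 × 10^-3 mol
n(I2) = n(S2O3^2-)/2 = 8.78 × 10^-4 mol
n(H2O2) in the aliquot = 8.78 × 10^-4 mol (1:1 ratio)
[H2O2] = 8.78 × 10^-4 / 0.00979 = 0.0897 mol/L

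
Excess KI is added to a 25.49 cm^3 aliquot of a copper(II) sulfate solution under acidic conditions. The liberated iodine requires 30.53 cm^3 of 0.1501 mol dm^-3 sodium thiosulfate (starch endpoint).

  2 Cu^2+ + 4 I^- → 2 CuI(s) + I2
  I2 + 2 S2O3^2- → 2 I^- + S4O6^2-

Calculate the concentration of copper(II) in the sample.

n(S2O3^2-) = 0.03053 × 0.1501 = 4.583 × 10^-3 mol
n(I2) = n(S2O3^2-)/2 = 2.291 × 10^-3 mol
From the 2:1 ratio, n(Cu2+) in the aliquot = 2/1 × 2.291 × 10^-3 = 4.583 × 10^-3 mol
[Cu2+] = 4.583 × 10^-3 / 0.02549 = 0.1798 mol/L

0.1798 mol/L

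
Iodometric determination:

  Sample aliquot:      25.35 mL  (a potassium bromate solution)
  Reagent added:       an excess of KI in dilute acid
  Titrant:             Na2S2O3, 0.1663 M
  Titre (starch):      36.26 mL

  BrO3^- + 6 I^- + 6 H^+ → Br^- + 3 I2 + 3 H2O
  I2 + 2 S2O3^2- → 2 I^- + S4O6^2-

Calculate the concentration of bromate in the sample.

0.03965 M

n(S2O3^2-) = 0.03626 × 0.1663 = 6.030 × 10^-3 mol
n(I2) = n(S2O3^2-)/2 = 3.015 × 10^-3 mol
From the 1:3 ratio, n(BrO3^-) in the aliquot = 1/3 × 3.015 × 10^-3 = 1.005 × 10^-3 mol
[BrO3^-] = 1.005 × 10^-3 / 0.02535 = 0.03965 mol/L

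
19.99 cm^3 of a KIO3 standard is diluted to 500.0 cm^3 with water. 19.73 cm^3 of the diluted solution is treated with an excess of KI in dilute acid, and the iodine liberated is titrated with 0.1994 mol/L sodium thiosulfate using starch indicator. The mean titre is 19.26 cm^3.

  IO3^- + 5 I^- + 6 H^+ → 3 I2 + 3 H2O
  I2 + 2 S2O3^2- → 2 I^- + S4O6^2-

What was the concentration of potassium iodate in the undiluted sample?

n(S2O3^2-) = 0.01926 × 0.1994 = 3.840 × 10^-3 mol
n(I2) = n(S2O3^2-)/2 = 1.920 × 10^-3 mol
From the 1:3 ratio, n(IO3^-) in the aliquot = 1/3 × 1.920 × 10^-3 = 6.401 × 10^-4 mol
[IO3^-]_dilute = 6.401 × 10^-4 / 0.01973 = 0.03244 mol/L
[IO3^-]_original = 0.03244 × 500.0/19.99 = 0.8114 mol/L

0.8114 mol/L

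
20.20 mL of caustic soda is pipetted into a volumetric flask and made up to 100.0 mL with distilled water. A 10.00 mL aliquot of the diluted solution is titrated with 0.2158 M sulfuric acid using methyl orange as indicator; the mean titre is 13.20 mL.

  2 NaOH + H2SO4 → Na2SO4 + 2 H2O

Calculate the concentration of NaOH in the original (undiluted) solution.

n(H2SO4) = 0.01320 × 0.2158 = 2.849 × 10^-3 mol
From the 2:1 ratio, n(NaOH) in the aliquot = 2/1 × 2.849 × 10^-3 = 5.697 × 10^-3 mol
[NaOH]_dilute = 5.697 × 10^-3 / 0.01000 = 0.5697 mol/L
Dilution factor = 100.0 / 20.20 = 4.950
[NaOH]_stock = 0.5697 × 4.950 = 2.820 mol/L

2.820 M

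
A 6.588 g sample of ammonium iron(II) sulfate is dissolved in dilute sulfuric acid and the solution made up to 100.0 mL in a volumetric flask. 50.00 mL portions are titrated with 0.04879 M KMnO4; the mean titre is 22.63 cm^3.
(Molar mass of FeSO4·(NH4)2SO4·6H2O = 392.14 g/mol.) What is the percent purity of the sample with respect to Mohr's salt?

MnO4^- + 5 Fe^2+ + 8 H^+ → Mn^2+ + 5 Fe^3+ + 4 H2O
n(KMnO4) per titration = 0.02263 × 0.04879 = 1.104 × 10^-3 mol
From the 5:1 ratio, n(FeSO4·(NH4)2SO4·6H2O) in each aliquot = 5/1 × 1.104 × 10^-3 = 5.521 × 10^-3 mol
n(FeSO4·(NH4)2SO4·6H2O) in the whole flask = 5.521 × 10^-3 × 100.0/50.00 = 0.01104 mol
mass of FeSO4·(NH4)2SO4·6H2O = 0.01104 × 392.14 = 4.330 g
% FeSO4·(NH4)2SO4·6H2O = 4.330 / 6.588 × 100 = 65.72 %

65.72 %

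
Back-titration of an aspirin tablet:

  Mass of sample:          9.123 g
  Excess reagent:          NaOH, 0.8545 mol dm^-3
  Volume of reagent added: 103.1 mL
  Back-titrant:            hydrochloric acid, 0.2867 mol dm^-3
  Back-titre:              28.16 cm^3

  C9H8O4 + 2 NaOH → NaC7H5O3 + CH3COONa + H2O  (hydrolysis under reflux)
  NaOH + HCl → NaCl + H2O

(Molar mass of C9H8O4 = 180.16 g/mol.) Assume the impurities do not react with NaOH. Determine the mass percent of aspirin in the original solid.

79.02 %

n(NaOH) added = 0.1031 × 0.8545 = 0.08810 mol
n(HCl) used in back-titration = 0.02816 × 0.2867 = 8.073 × 10^-3 mol
n(NaOH) left over = 8.073 × 10^-3 mol (1:1 ratio)
n(NaOH) consumed by analyte = 0.08810 − 8.073 × 10^-3 = 0.08003 mol
From the 1:2 ratio, n(C9H8O4) = 1/2 × 0.08003 = 0.04001 mol
mass of C9H8O4 = 0.04001 × 180.16 = 7.209 g
% C9H8O4 = 7.209 / 9.123 × 100 = 79.02 %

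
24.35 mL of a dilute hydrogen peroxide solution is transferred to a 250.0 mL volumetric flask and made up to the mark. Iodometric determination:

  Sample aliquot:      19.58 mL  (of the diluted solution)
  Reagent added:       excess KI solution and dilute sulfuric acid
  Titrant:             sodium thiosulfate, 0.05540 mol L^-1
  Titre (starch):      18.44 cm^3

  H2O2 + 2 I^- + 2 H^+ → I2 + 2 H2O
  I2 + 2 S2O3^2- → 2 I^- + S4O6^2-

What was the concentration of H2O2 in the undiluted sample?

0.2678 mol/L

n(S2O3^2-) = 0.01844 × 0.05540 = 1.022 × 10^-3 mol
n(I2) = n(S2O3^2-)/2 = 5.108 × 10^-4 mol
n(H2O2) in the aliquot = 5.108 × 10^-4 mol (1:1 ratio)
[H2O2]_dilute = 5.108 × 10^-4 / 0.01958 = 0.02609 mol/L
[H2O2]_original = 0.02609 × 250.0/24.35 = 0.2678 mol/L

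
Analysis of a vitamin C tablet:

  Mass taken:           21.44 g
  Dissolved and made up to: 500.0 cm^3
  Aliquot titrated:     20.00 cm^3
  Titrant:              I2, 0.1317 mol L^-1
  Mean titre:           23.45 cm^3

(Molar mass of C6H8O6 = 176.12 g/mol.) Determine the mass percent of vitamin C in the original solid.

C6H8O6 + I2 → C6H6O6 + 2 HI
n(I2) per titration = 0.02345 × 0.1317 = 3.088 × 10^-3 mol
n(C6H8O6) in each aliquot = 3.088 × 10^-3 mol (1:1 ratio)
n(C6H8O6) in the whole flask = 3.088 × 10^-3 × 500.0/20.00 = 0.07721 mol
mass of C6H8O6 = 0.07721 × 176.12 = 13.60 g
% C6H8O6 = 13.60 / 21.44 × 100 = 63.42 %

63.42 %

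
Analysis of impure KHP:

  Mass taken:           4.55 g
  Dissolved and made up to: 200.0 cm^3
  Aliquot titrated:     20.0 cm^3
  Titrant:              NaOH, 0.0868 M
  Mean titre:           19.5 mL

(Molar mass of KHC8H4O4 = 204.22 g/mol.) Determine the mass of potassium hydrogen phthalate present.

KHC8H4O4 + NaOH → KNaC8H4O4 + H2O
n(NaOH) per titration = 0.0195 × 0.0868 = 1.69 × 10^-3 mol
n(KHC8H4O4) in each aliquot = 1.69 × 10^-3 mol (1:1 ratio)
n(KHC8H4O4) in the whole flask = 1.69 × 10^-3 × 200.0/20.0 = 0.0169 mol
mass of KHC8H4O4 = 0.0169 × 204.22 = 3.46 g

3.46 g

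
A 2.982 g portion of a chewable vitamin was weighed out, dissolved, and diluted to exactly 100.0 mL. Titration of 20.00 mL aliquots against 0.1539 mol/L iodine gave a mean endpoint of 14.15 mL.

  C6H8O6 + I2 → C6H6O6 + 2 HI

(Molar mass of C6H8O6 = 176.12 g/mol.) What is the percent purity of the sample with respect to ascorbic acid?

n(I2) per titration = 0.01415 × 0.1539 = 2.178 × 10^-3 mol
n(C6H8O6) in each aliquot = 2.178 × 10^-3 mol (1:1 ratio)
n(C6H8O6) in the whole flask = 2.178 × 10^-3 × 100.0/20.00 = 0.01089 mol
mass of C6H8O6 = 0.01089 × 176.12 = 1.918 g
% C6H8O6 = 1.918 / 2.982 × 100 = 64.31 %

64.31 %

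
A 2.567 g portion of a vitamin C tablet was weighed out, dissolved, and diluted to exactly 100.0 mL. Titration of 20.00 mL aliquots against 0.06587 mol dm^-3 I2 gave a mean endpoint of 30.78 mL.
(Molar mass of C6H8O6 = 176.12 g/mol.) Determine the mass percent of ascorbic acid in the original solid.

C6H8O6 + I2 → C6H6O6 + 2 HI
n(I2) per titration = 0.03078 × 0.06587 = 2.027 × 10^-3 mol
n(C6H8O6) in each aliquot = 2.027 × 10^-3 mol (1:1 ratio)
n(C6H8O6) in the whole flask = 2.027 × 10^-3 × 100.0/20.00 = 0.01014 mol
mass of C6H8O6 = 0.01014 × 176.12 = 1.785 g
% C6H8O6 = 1.785 / 2.567 × 100 = 69.55 %

69.55 %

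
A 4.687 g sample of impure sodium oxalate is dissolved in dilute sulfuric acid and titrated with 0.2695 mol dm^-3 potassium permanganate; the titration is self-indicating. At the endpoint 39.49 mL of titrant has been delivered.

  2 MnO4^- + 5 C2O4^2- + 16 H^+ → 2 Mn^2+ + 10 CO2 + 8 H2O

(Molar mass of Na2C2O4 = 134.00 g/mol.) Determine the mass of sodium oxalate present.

3.565 g

n(KMnO4) = 0.03949 L × 0.2695 mol/L = 0.01064 mol
From the 5:2 ratio, n(Na2C2O4) = 5/2 × 0.01064 = 0.02661 mol
mass of Na2C2O4 = 0.02661 × 134.00 g/mol = 3.565 g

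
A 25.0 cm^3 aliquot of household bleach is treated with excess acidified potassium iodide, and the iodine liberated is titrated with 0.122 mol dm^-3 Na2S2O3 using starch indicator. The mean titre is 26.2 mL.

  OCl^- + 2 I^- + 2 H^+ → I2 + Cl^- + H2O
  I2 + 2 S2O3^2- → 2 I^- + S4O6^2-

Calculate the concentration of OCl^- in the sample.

n(S2O3^2-) = 0.0262 × 0.122 = 3.20 × 10^-3 mol
n(I2) = n(S2O3^2-)/2 = 1.60 × 10^-3 mol
n(OCl^-) in the aliquot = 1.60 × 10^-3 mol (1:1 ratio)
[OCl^-] = 1.60 × 10^-3 / 0.0250 = 0.0639 mol/L

0.0639 mol/L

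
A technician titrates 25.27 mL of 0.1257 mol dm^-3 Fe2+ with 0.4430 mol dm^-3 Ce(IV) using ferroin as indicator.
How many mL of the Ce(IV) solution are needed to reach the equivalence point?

Ce^4+ + Fe^2+ → Ce^3+ + Fe^3+
n(Fe2+) = 0.02527 L × 0.1257 mol/L = 3.176 × 10^-3 mol
n(Ce4+) = 3.176 × 10^-3 mol (1:1 stoichiometry)
V(Ce4+) = 3.176 × 10^-3 mol / 0.4430 mol/L = 0.007170 L = 7.170 mL

7.170 mL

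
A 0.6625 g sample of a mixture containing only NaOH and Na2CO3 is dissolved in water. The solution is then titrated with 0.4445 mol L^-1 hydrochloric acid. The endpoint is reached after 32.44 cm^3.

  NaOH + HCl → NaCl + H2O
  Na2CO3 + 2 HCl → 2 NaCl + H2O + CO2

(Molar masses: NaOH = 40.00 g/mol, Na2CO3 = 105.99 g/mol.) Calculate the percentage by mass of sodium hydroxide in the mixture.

n(HCl) = 0.03244 × 0.4445 = 0.01442 mol
Let x = n(NaOH), y = n(Na2CO3).
Titrant: 1x + 2y = 0.01442;  mass: 40.00x + 105.99y = 0.6625
Solving, x = 7.823 × 10^-3 mol, y = 3.298 × 10^-3 mol
mass of NaOH = 7.823 × 10^-3 × 40.00 = 0.3129 g
% NaOH = 0.3129 / 0.6625 × 100 = 47.24 %

47.24 %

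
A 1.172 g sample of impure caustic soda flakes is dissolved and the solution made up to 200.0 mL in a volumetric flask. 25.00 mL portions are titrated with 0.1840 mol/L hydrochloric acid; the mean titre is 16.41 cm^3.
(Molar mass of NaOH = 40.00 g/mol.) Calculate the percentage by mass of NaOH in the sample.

NaOH + HCl → NaCl + H2O
n(HCl) per titration = 0.01641 × 0.1840 = 3.019 × 10^-3 mol
n(NaOH) in each aliquot = 3.019 × 10^-3 mol (1:1 ratio)
n(NaOH) in the whole flask = 3.019 × 10^-3 × 200.0/25.00 = 0.02416 mol
mass of NaOH = 0.02416 × 40.00 = 0.9662 g
% NaOH = 0.9662 / 1.172 × 100 = 82.44 %

82.44 %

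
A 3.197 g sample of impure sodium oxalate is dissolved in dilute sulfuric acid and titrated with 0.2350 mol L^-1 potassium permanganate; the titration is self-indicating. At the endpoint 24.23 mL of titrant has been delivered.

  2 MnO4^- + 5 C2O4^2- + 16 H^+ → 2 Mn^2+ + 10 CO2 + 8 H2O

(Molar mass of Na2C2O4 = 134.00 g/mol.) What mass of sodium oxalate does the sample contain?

1.908 g

n(KMnO4) = 0.02423 L × 0.2350 mol/L = 5.694 × 10^-3 mol
From the 5:2 ratio, n(Na2C2O4) = 5/2 × 5.694 × 10^-3 = 0.01424 mol
mass of Na2C2O4 = 0.01424 × 134.00 g/mol = 1.908 g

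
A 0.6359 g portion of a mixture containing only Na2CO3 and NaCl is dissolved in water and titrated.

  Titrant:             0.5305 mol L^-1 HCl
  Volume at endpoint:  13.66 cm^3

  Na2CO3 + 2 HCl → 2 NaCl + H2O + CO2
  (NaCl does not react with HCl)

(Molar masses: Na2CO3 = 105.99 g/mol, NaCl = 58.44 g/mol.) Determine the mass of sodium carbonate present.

0.3840 g

n(HCl) = 0.01366 × 0.5305 = 7.247 × 10^-3 mol
Let x = n(Na2CO3), y = n(NaCl).
Titrant: 2x = 7.247 × 10^-3;  mass: 105.99x + 58.44y = 0.6359
Solving, x = 3.623 × 10^-3 mol, y = 4.310 × 10^-3 mol
mass of Na2CO3 = 3.623 × 10^-3 × 105.99 = 0.3840 g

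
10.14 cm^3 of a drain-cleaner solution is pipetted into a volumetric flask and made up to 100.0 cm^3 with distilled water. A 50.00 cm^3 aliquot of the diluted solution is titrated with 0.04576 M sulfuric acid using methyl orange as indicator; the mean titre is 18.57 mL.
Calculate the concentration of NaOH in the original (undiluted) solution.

0.3352 M

2 NaOH + H2SO4 → Na2SO4 + 2 H2O
n(H2SO4) = 0.01857 × 0.04576 = 8.498 × 10^-4 mol
From the 2:1 ratio, n(NaOH) in the aliquot = 2/1 × 8.498 × 10^-4 = 1.700 × 10^-3 mol
[NaOH]_dilute = 1.700 × 10^-3 / 0.05000 = 0.03399 mol/L
Dilution factor = 100.0 / 10.14 = 9.862
[NaOH]_stock = 0.03399 × 9.862 = 0.3352 mol/L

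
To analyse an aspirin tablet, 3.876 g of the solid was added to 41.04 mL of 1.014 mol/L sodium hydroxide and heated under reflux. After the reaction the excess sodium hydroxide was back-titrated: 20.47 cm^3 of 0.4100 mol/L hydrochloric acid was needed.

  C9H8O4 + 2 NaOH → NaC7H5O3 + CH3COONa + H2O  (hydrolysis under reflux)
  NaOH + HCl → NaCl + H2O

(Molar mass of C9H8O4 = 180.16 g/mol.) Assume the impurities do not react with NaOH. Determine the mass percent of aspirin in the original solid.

n(NaOH) added = 0.04104 × 1.014 = 0.04161 mol
n(HCl) used in back-titration = 0.02047 × 0.4100 = 8.393 × 10^-3 mol
n(NaOH) left over = 8.393 × 10^-3 mol (1:1 ratio)
n(NaOH) consumed by analyte = 0.04161 − 8.393 × 10^-3 = 0.03322 mol
From the 1:2 ratio, n(C9H8O4) = 1/2 × 0.03322 = 0.01661 mol
mass of C9H8O4 = 0.01661 × 180.16 = 2.993 g
% C9H8O4 = 2.993 / 3.876 × 100 = 77.21 %

77.21 %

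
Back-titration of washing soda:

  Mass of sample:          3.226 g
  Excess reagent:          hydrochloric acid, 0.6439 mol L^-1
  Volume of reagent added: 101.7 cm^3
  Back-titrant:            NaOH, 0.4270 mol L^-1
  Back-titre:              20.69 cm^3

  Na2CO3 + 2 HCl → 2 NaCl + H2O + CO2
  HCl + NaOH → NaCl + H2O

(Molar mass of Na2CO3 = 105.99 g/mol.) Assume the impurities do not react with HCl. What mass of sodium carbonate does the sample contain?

3.002 g

n(HCl) added = 0.1017 × 0.6439 = 0.06548 mol
n(NaOH) used in back-titration = 0.02069 × 0.4270 = 8.835 × 10^-3 mol
n(HCl) left over = 8.835 × 10^-3 mol (1:1 ratio)
n(HCl) consumed by analyte = 0.06548 − 8.835 × 10^-3 = 0.05665 mol
From the 1:2 ratio, n(Na2CO3) = 1/2 × 0.05665 = 0.02833 mol
mass of Na2CO3 = 0.02833 × 105.99 = 3.002 g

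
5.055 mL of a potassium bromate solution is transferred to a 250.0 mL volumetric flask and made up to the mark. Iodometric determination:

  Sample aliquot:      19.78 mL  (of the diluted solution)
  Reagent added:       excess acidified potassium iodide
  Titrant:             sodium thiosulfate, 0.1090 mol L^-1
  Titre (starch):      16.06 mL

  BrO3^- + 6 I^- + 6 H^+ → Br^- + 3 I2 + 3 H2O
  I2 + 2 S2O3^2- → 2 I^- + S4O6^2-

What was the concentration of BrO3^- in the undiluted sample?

n(S2O3^2-) = 0.01606 × 0.1090 = 1.751 × 10^-3 mol
n(I2) = n(S2O3^2-)/2 = 8.753 × 10^-4 mol
From the 1:3 ratio, n(BrO3^-) in the aliquot = 1/3 × 8.753 × 10^-4 = 2.918 × 10^-4 mol
[BrO3^-]_dilute = 2.918 × 10^-4 / 0.01978 = 0.01475 mol/L
[BrO3^-]_original = 0.01475 × 250.0/5.055 = 0.7295 mol/L

0.7295 mol/L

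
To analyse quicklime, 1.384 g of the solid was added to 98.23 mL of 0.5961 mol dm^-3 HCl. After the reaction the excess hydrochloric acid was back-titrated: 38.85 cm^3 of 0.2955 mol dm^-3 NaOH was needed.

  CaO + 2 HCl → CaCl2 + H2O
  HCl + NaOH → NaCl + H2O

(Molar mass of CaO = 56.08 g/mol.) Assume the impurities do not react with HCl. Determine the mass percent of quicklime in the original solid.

95.37 %

n(HCl) added = 0.09823 × 0.5961 = 0.05855 mol
n(NaOH) used in back-titration = 0.03885 × 0.2955 = 0.01148 mol
n(HCl) left over = 0.01148 mol (1:1 ratio)
n(HCl) consumed by analyte = 0.05855 − 0.01148 = 0.04707 mol
From the 1:2 ratio, n(CaO) = 1/2 × 0.04707 = 0.02354 mol
mass of CaO = 0.02354 × 56.08 = 1.320 g
% CaO = 1.320 / 1.384 × 100 = 95.37 %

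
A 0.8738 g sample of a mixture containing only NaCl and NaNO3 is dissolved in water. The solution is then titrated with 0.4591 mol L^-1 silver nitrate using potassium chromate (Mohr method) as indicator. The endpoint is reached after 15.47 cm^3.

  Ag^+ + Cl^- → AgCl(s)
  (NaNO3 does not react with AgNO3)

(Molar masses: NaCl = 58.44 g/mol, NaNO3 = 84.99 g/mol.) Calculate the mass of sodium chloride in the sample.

0.4151 g

n(AgNO3) = 0.01547 × 0.4591 = 7.102 × 10^-3 mol
Let x = n(NaCl), y = n(NaNO3).
Titrant: 1x = 7.102 × 10^-3;  mass: 58.44x + 84.99y = 0.8738
Solving, x = 7.102 × 10^-3 mol, y = 5.398 × 10^-3 mol
mass of NaCl = 7.102 × 10^-3 × 58.44 = 0.4151 g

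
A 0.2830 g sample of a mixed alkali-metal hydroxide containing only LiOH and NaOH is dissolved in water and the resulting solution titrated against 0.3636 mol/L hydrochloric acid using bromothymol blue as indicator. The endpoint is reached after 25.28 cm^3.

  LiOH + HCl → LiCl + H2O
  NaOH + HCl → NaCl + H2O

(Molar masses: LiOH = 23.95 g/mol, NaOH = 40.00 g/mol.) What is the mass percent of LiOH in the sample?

44.65 %

n(HCl) = 0.02528 × 0.3636 = 9.192 × 10^-3 mol
Let x = n(LiOH), y = n(NaOH).
Titrant: 1x + 1y = 9.192 × 10^-3;  mass: 23.95x + 40.00y = 0.2830
Solving, x = 5.276 × 10^-3 mol, y = 3.916 × 10^-3 mol
mass of LiOH = 5.276 × 10^-3 × 23.95 = 0.1263 g
% LiOH = 0.1263 / 0.2830 × 100 = 44.65 %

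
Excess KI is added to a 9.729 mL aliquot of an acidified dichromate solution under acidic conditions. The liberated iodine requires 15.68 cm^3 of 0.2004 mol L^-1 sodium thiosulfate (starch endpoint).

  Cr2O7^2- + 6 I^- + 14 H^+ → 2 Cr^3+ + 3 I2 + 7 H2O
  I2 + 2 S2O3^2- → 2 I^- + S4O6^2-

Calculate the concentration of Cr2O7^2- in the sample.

n(S2O3^2-) = 0.01568 × 0.2004 = 3.142 × 10^-3 mol
n(I2) = n(S2O3^2-)/2 = 1.571 × 10^-3 mol
From the 1:3 ratio, n(Cr2O7^2-) in the aliquot = 1/3 × 1.571 × 10^-3 = 5.237 × 10^-4 mol
[Cr2O7^2-] = 5.237 × 10^-4 / 0.009729 = 0.05383 mol/L

0.05383 mol/L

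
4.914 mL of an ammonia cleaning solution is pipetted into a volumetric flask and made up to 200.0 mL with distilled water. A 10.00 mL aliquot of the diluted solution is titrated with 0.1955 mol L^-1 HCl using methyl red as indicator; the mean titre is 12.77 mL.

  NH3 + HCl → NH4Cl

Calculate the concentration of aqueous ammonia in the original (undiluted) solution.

10.16 mol/L

n(HCl) = 0.01277 × 0.1955 = 2.497 × 10^-3 mol
n(NH3) in the aliquot = 2.497 × 10^-3 mol (1:1 ratio)
[NH3]_dilute = 2.497 × 10^-3 / 0.01000 = 0.2497 mol/L
Dilution factor = 200.0 / 4.914 = 40.70
[NH3]_stock = 0.2497 × 40.70 = 10.16 mol/L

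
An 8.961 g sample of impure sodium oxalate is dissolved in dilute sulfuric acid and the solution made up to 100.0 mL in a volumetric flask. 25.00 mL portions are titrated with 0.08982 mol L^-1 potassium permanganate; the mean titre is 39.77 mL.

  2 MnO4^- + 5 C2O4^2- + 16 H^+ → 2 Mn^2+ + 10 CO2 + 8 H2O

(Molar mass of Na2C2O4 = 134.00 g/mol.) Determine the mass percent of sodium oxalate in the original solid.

53.42 %

n(KMnO4) per titration = 0.03977 × 0.08982 = 3.572 × 10^-3 mol
From the 5:2 ratio, n(Na2C2O4) in each aliquot = 5/2 × 3.572 × 10^-3 = 8.930 × 10^-3 mol
n(Na2C2O4) in the whole flask = 8.930 × 10^-3 × 100.0/25.00 = 0.03572 mol
mass of Na2C2O4 = 0.03572 × 134.00 = 4.787 g
% Na2C2O4 = 4.787 / 8.961 × 100 = 53.42 %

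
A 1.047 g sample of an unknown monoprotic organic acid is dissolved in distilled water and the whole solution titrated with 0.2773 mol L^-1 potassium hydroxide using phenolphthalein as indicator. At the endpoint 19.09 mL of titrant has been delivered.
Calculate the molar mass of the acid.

197.8 g/mol

n(KOH) = 0.01909 L × 0.2773 mol/L = 5.294 × 10^-3 mol
n(HA) = 5.294 × 10^-3 mol (1:1 ratio)
M = m / n = 1.047 g / 5.294 × 10^-3 mol = 197.8 g/mol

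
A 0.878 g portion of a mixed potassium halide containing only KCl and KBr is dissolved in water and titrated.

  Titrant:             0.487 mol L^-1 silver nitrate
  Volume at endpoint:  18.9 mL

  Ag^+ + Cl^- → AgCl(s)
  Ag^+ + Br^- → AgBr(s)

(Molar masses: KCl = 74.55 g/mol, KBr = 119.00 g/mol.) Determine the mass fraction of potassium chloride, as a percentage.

n(AgNO3) = 0.0189 × 0.487 = 9.20 × 10^-3 mol
Let x = n(KCl), y = n(KBr).
Titrant: 1x + 1y = 9.20 × 10^-3;  mass: 74.55x + 119.00y = 0.878
Solving, x = 4.89 × 10^-3 mol, y = 4.32 × 10^-3 mol
mass of KCl = 4.89 × 10^-3 × 74.55 = 0.364 g
% KCl = 0.364 / 0.878 × 100 = 41.5 %

41.5 %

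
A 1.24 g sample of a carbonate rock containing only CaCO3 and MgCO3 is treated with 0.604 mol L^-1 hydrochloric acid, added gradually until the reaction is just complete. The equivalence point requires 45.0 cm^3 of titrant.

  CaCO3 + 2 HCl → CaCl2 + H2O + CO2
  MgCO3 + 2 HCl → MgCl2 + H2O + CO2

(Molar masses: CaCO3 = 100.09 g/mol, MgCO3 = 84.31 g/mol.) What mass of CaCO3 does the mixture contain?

n(HCl) = 0.0450 × 0.604 = 0.0272 mol
Let x = n(CaCO3), y = n(MgCO3).
Titrant: 2x + 2y = 0.0272;  mass: 100.09x + 84.31y = 1.24
Solving, x = 5.97 × 10^-3 mol, y = 7.62 × 10^-3 mol
mass of CaCO3 = 5.97 × 10^-3 × 100.09 = 0.598 g

0.598 g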